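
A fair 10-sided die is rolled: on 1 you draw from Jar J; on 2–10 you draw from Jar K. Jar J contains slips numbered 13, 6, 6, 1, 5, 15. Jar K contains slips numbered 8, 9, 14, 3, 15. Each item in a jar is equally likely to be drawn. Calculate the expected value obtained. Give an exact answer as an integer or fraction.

E[X | Jar J] = (13 + 6 + 6 + 1 + 5 + 15)/6 = 23/3
E[X | Jar K] = (8 + 9 + 14 + 3 + 15)/5 = 49/5
E[X] = (1/10)·23/3 + (9/10)·49/5 = 719/75

719/75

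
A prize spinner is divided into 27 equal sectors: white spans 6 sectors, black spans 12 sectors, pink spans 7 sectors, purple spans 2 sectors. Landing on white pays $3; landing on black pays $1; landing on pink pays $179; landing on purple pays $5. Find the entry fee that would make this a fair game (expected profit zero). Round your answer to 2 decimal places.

$47.89

E[payout] = (6/27)·3 + (12/27)·1 + (7/27)·179 + (2/27)·5 = 431/9
Fair fee = E[payout] = 431/9 ≈ $47.89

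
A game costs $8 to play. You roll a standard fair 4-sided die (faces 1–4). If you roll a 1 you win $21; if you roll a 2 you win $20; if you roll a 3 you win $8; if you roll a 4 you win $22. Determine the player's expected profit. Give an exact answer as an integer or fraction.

39/4 dollars

E[payout] = (1/4)·8 + (1/4)·20 + (1/4)·21 + (1/4)·22 = 71/4
Expected profit = 71/4 − 8 = 39/4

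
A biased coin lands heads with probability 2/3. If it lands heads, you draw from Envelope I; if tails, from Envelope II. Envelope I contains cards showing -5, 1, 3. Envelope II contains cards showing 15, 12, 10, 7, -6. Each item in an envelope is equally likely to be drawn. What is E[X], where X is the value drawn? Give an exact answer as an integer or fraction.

104/45

E[X | Envelope I] = (-5 + 1 + 3)/3 = -1/3
E[X | Envelope II] = (15 + 12 + 10 + 7 − 6)/5 = 38/5
E[X] = (2/3)·(-1/3) + (1/3)·38/5 = 104/45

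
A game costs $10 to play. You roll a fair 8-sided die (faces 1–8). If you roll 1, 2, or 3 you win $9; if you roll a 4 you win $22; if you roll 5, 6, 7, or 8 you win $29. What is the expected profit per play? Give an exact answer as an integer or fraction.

E[payout] = (3/8)·9 + (1/8)·22 + (1/2)·29 = 165/8
Expected profit = 165/8 − 10 = 85/8

85/8 dollars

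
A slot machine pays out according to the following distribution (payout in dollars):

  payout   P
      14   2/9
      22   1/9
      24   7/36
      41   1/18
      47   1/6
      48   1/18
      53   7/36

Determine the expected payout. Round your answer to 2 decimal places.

E[X] = (2/9)·14 + (1/9)·22 + (7/36)·24 + (1/18)·41 + (1/6)·47 + (1/18)·48 + (7/36)·53
     = 1199/36 ≈ 33.31

$33.31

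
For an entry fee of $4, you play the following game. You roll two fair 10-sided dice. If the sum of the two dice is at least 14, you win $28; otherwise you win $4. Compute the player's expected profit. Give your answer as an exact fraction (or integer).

168/25 dollars

E[payout] = (18/25)·4 + (7/25)·28 = 268/25
Expected profit = 268/25 − 4 = 168/25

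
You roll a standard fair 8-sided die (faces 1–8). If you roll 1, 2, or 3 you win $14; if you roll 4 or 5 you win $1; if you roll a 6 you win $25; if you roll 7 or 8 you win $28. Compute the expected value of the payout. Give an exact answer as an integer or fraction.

E[payout] = (1/4)·1 + (3/8)·14 + (1/8)·25 + (1/4)·28 = 125/8

125/8 dollars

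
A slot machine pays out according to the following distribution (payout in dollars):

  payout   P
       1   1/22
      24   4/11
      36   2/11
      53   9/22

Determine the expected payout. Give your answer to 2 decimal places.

E[X] = (1/22)·1 + (4/11)·24 + (2/11)·36 + (9/22)·53
     = 37 ≈ 37.00

$37.00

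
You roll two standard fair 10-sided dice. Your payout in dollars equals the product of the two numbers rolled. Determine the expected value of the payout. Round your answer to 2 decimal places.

$30.25

Distribution of the product of the two numbers rolled: 1 w.p. 1/100, 2 w.p. 1/50, 3 w.p. 1/50, 4 w.p. 3/100, 5 w.p. 1/50, 6 w.p. 1/25, …
E[payout] = (1/100)·1 + (1/50)·2 + (1/50)·3 + (3/100)·4 + (1/50)·5 + (1/25)·6 + (1/50)·7 + (1/25)·8 + (3/100)·9 + (1/25)·10 + (1/25)·12 + (1/50)·14 + (1/50)·15 + (3/100)·16 + (1/25)·18 + (1/25)·20 + (1/50)·21 + (1/25)·24 + (1/100)·25 + (1/50)·27 + (1/50)·28 + (1/25)·30 + (1/50)·32 + (1/50)·35 + (3/100)·36 + (1/25)·40 + (1/50)·42 + (1/50)·45 + (1/50)·48 + (1/100)·49 + (1/50)·50 + (1/50)·54 + (1/50)·56 + (1/50)·60 + (1/50)·63 + (1/100)·64 + (1/50)·70 + (1/50)·72 + (1/50)·80 + (1/100)·81 + (1/50)·90 + (1/100)·100 = 121/4
≈ $30.25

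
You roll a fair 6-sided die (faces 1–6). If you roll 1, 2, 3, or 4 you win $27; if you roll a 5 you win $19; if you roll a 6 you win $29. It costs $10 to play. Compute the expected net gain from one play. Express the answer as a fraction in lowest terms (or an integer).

E[payout] = (1/6)·19 + (2/3)·27 + (1/6)·29 = 26
Expected profit = 26 − 10 = 16

$16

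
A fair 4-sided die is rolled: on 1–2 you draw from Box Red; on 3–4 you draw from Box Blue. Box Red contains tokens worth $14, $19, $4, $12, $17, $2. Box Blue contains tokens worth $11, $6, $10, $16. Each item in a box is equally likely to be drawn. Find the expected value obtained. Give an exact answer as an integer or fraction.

265/24 dollars

E[X | Box Red] = (14 + 19 + 4 + 12 + 17 + 2)/6 = 34/3
E[X | Box Blue] = (11 + 6 + 10 + 16)/4 = 43/4
E[X] = (1/2)·34/3 + (1/2)·43/4 = 265/24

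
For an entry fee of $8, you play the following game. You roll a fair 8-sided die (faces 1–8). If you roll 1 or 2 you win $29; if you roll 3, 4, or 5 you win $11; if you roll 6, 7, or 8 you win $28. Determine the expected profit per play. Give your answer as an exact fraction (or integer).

111/8 dollars

E[payout] = (3/8)·11 + (3/8)·28 + (1/4)·29 = 175/8
Expected profit = 175/8 − 8 = 111/8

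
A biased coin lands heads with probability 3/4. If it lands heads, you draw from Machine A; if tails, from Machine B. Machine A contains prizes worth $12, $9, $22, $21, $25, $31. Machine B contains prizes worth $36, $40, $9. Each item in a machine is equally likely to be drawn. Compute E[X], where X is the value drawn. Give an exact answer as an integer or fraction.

265/12 dollars

E[X | Machine A] = (12 + 9 + 22 + 21 + 25 + 31)/6 = 20
E[X | Machine B] = (36 + 40 + 9)/3 = 85/3
E[X] = (3/4)·20 + (1/4)·85/3 = 265/12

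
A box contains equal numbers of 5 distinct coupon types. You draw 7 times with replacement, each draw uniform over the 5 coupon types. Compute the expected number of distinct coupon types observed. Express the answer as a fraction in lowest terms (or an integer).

61741/15625

Let Xⱼ=1 if type j appears at least once. P(Xⱼ=1) = 1 − ((5−1)/5)^7 = 61741/78125.
E[#distinct] = 5·61741/78125 = 61741/15625.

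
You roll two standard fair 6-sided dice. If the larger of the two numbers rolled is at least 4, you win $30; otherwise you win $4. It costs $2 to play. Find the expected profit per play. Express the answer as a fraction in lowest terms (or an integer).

E[payout] = (1/4)·4 + (3/4)·30 = 47/2
Expected profit = 47/2 − 2 = 43/2

43/2 dollars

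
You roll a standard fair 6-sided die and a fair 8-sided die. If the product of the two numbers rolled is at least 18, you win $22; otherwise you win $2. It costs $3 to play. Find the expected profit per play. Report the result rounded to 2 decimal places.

$6.50

E[payout] = (5/8)·2 + (3/8)·22 = 19/2
Expected profit = 19/2 − 3 = 13/2 ≈ $6.50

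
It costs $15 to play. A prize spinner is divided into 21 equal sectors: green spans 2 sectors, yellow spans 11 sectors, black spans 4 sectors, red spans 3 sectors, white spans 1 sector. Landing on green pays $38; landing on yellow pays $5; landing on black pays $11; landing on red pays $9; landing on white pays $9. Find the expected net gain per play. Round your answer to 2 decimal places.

-$4.95

E[payout] = (2/21)·38 + (11/21)·5 + (4/21)·11 + (3/21)·9 + (1/21)·9 = 211/21
Expected profit = 211/21 − 15 = -104/21 ≈ -$4.95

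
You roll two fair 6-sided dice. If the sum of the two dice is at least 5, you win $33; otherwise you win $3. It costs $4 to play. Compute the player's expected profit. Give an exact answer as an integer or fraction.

$24

E[payout] = (1/6)·3 + (5/6)·33 = 28
Expected profit = 28 − 4 = 24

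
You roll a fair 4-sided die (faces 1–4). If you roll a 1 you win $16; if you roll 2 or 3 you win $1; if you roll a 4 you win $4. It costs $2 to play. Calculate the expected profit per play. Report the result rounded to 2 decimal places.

E[payout] = (1/2)·1 + (1/4)·4 + (1/4)·16 = 11/2
Expected profit = 11/2 − 2 = 7/2 ≈ $3.50

$3.50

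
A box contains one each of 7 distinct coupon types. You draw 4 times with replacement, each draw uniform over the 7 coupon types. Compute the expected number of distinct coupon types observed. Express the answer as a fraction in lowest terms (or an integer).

1105/343

Let Xⱼ=1 if type j appears at least once. P(Xⱼ=1) = 1 − ((7−1)/7)^4 = 1105/2401.
E[#distinct] = 7·1105/2401 = 1105/343.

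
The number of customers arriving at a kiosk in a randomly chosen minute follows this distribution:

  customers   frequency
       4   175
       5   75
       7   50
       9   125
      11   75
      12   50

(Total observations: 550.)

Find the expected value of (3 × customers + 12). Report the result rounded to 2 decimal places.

Total = 550, so P(customers=4) = 175/550, etc.
E[3x+12] = (7/22)·24 + (3/22)·27 + (1/11)·33 + (5/22)·39 + (3/22)·45 + (1/11)·48
     = 741/22 ≈ 33.68

33.68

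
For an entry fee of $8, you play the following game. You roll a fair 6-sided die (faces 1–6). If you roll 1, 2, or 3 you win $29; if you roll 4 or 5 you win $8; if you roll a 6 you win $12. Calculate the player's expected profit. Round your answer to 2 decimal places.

E[payout] = (1/3)·8 + (1/6)·12 + (1/2)·29 = 115/6
Expected profit = 115/6 − 8 = 67/6 ≈ $11.17

$11.17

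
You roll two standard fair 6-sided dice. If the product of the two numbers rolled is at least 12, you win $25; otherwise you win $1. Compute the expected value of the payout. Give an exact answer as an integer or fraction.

E[payout] = (19/36)·1 + (17/36)·25 = 37/3

37/3 dollars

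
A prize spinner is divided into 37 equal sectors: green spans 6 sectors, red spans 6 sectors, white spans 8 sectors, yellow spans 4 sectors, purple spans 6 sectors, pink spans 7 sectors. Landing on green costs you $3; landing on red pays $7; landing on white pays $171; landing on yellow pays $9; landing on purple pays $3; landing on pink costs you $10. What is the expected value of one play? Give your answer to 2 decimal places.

$37.19

E[payout] = (6/37)·(-3) + (6/37)·7 + (8/37)·171 + (4/37)·9 + (6/37)·3 + (7/37)·(-10) = 1376/37
≈ $37.19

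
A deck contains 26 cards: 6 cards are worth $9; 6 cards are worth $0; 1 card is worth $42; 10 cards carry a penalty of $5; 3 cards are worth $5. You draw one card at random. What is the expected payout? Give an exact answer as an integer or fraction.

E[payout] = (6/26)·9 + (6/26)·0 + (1/26)·42 + (10/26)·(-5) + (3/26)·5 = 61/26

61/26 dollars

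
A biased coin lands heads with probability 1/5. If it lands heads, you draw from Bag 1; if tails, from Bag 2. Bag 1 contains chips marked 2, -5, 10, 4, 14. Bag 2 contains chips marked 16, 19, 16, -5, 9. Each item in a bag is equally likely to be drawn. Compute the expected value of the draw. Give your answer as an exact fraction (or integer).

E[X | Bag 1] = (2 − 5 + 10 + 4 + 14)/5 = 5
E[X | Bag 2] = (16 + 19 + 16 − 5 + 9)/5 = 11
E[X] = (1/5)·5 + (4/5)·11 = 49/5

49/5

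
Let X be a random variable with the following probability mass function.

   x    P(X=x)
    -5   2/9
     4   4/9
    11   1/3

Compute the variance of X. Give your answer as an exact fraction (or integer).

E[X] = (2/9)·(-5) + (4/9)·4 + (1/3)·11 = 13/3
E[X²] = (2/9)·25 + (4/9)·16 + (1/3)·121 = 53
Var(X) = 53 − (13/3)² = 308/9

308/9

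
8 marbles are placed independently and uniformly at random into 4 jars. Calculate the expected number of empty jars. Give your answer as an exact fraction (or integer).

6561/16384

Let Xⱼ=1 if jar j is empty. P(Xⱼ=1) = ((4-1)/4)^8 = 6561/65536.
By linearity, E[#empty] = 4·6561/65536 = 6561/16384.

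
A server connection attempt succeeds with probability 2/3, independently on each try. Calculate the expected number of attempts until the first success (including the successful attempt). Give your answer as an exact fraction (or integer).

3/2

For a geometric distribution, E[trials] = 1/p = 1/(2/3) = 3/2.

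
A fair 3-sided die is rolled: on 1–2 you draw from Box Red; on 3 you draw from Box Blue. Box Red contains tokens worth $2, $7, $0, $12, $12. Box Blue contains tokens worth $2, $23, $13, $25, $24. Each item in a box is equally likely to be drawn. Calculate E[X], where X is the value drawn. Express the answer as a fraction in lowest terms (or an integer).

E[X | Box Red] = (2 + 7 + 0 + 12 + 12)/5 = 33/5
E[X | Box Blue] = (2 + 23 + 13 + 25 + 24)/5 = 87/5
E[X] = (2/3)·33/5 + (1/3)·87/5 = 51/5

51/5 dollars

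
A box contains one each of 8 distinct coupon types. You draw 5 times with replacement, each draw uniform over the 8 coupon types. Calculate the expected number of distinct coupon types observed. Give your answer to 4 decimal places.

3.8967

Let Xⱼ=1 if type j appears at least once. P(Xⱼ=1) = 1 − ((8−1)/8)^5 = 15961/32768.
E[#distinct] = 8·15961/32768 = 15961/4096.
≈ 3.8967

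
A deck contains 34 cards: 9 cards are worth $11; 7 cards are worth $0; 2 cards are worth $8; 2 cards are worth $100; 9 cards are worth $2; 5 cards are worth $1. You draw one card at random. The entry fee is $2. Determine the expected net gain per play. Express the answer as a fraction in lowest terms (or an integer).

E[payout] = (9/34)·11 + (7/34)·0 + (2/34)·8 + (2/34)·100 + (9/34)·2 + (5/34)·1 = 169/17
Expected profit = 169/17 − 2 = 135/17

135/17 dollars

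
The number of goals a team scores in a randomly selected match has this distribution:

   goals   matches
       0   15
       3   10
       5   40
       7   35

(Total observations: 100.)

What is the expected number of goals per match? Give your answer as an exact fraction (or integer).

19/4

Total = 100, so P(goals=0) = 15/100, etc.
E[X] = (3/20)·0 + (1/10)·3 + (2/5)·5 + (7/20)·7
     = 19/4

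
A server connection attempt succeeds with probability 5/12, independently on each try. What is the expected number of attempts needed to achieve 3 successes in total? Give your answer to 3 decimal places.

7.200

By linearity (sum of 3 independent geometric waits), E[trials] = 3/p = 3/(5/12) = 36/5.
≈ 7.200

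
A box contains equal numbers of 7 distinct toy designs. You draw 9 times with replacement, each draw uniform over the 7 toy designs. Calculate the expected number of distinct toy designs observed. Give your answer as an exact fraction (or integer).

30275911/5764801

Let Xⱼ=1 if type j appears at least once. P(Xⱼ=1) = 1 − ((7−1)/7)^9 = 30275911/40353607.
E[#distinct] = 7·30275911/40353607 = 30275911/5764801.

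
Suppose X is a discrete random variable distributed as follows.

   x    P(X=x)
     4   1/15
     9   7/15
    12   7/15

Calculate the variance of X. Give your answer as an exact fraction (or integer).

E[X] = (1/15)·4 + (7/15)·9 + (7/15)·12 = 151/15
E[X²] = (1/15)·16 + (7/15)·81 + (7/15)·144 = 1591/15
Var(X) = 1591/15 − (151/15)² = 1064/225

1064/225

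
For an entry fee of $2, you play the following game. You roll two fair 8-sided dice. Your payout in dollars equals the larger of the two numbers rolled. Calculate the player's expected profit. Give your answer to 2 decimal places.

Distribution of the larger of the two numbers rolled: 1 w.p. 1/64, 2 w.p. 3/64, 3 w.p. 5/64, 4 w.p. 7/64, 5 w.p. 9/64, 6 w.p. 11/64, …
E[payout] = (1/64)·1 + (3/64)·2 + (5/64)·3 + (7/64)·4 + (9/64)·5 + (11/64)·6 + (13/64)·7 + (15/64)·8 = 93/16
Expected profit = 93/16 − 2 = 61/16 ≈ $3.81

$3.81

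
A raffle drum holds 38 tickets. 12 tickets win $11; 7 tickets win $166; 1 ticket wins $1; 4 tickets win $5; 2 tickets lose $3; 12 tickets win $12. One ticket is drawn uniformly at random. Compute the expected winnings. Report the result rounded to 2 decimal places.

E[payout] = (12/38)·11 + (7/38)·166 + (1/38)·1 + (4/38)·5 + (2/38)·(-3) + (12/38)·12 = 1453/38
≈ $38.24

$38.24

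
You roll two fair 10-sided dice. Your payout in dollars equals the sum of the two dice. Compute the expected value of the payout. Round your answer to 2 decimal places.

$11.00

Distribution of the sum of the two dice: 2 w.p. 1/100, 3 w.p. 1/50, 4 w.p. 3/100, 5 w.p. 1/25, 6 w.p. 1/20, 7 w.p. 3/50, …
E[payout] = (1/100)·2 + (1/50)·3 + (3/100)·4 + (1/25)·5 + (1/20)·6 + (3/50)·7 + (7/100)·8 + (2/25)·9 + (9/100)·10 + (1/10)·11 + (9/100)·12 + (2/25)·13 + (7/100)·14 + (3/50)·15 + (1/20)·16 + (1/25)·17 + (3/100)·18 + (1/50)·19 + (1/100)·20 = 11
≈ $11.00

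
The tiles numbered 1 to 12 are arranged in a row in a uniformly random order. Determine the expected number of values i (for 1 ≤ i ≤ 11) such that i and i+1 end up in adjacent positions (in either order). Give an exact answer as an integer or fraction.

11/6

For each i ∈ {1,…,11}, let Xᵢ = 1 if i and i+1 are adjacent. P(Xᵢ=1) = 2·(12−1)!/12! = 2/12.
By linearity, E[ΣXᵢ] = (11)·(2/12) = 11/6.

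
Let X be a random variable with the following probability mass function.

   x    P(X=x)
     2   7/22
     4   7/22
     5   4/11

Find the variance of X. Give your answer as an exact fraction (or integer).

E[X] = (7/22)·2 + (7/22)·4 + (4/11)·5 = 41/11
E[X²] = (7/22)·4 + (7/22)·16 + (4/11)·25 = 170/11
Var(X) = 170/11 − (41/11)² = 189/121

189/121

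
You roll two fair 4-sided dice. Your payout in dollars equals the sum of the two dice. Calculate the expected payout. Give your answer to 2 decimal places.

Distribution of the sum of the two dice: 2 w.p. 1/16, 3 w.p. 1/8, 4 w.p. 3/16, 5 w.p. 1/4, 6 w.p. 3/16, 7 w.p. 1/8, …
E[payout] = (1/16)·2 + (1/8)·3 + (3/16)·4 + (1/4)·5 + (3/16)·6 + (1/8)·7 + (1/16)·8 = 5
≈ $5.00

$5.00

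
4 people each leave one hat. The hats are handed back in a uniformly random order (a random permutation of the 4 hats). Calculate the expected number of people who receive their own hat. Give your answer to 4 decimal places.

1.0000

Let Xᵢ = 1 if person i gets their own hat. For each i, P(Xᵢ=1) = 1/4.
By linearity of expectation, E[X₁+…+X_4] = 4·(1/4) = 1.
≈ 1.0000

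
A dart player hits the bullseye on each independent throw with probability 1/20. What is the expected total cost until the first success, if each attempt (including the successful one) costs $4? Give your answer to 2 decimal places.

$80.00

E[#attempts] = 1/p = 20; E[cost] = 4·20 = 80.
≈ 80.00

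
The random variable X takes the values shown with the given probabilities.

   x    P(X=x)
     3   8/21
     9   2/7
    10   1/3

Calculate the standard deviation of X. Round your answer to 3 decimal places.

E[X] = 148/21, E[X²] = 1258/21
Var(X) = E[X²] − (E[X])² = 1258/21 − 21904/441 = 4514/441
SD(X) = √(4514/441) ≈ 3.199

3.199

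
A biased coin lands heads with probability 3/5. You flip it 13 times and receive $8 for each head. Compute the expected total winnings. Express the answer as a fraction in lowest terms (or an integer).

E[#heads] = 13·3/5 = 39/5 (linearity over flips).
E[winnings] = 8·39/5 = 312/5.

312/5 dollars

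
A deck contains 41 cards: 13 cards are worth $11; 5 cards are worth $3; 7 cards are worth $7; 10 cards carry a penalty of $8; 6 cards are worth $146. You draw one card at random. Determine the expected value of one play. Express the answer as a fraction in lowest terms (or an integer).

E[payout] = (13/41)·11 + (5/41)·3 + (7/41)·7 + (10/41)·(-8) + (6/41)·146 = 1003/41

1003/41 dollars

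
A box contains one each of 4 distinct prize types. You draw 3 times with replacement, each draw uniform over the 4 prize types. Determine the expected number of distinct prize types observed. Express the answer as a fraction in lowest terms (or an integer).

37/16

Let Xⱼ=1 if type j appears at least once. P(Xⱼ=1) = 1 − ((4−1)/4)^3 = 37/64.
E[#distinct] = 4·37/64 = 37/16.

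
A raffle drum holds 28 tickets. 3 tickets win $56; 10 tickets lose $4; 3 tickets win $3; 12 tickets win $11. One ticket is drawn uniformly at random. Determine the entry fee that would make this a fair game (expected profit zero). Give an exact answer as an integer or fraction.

E[payout] = (3/28)·56 + (10/28)·(-4) + (3/28)·3 + (12/28)·11 = 269/28
Fair fee = E[payout] = 269/28

269/28 dollars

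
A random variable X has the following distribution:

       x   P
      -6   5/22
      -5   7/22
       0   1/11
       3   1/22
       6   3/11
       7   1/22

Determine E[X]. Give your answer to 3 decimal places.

-0.864

E[X] = (5/22)·(-6) + (7/22)·(-5) + (1/11)·0 + (1/22)·3 + (3/11)·6 + (1/22)·7
     = -19/22 ≈ -0.864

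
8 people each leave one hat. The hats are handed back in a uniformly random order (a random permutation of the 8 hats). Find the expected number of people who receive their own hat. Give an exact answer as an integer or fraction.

1

Let Xᵢ = 1 if person i gets their own hat. For each i, P(Xᵢ=1) = 1/8.
By linearity of expectation, E[X₁+…+X_8] = 8·(1/8) = 1.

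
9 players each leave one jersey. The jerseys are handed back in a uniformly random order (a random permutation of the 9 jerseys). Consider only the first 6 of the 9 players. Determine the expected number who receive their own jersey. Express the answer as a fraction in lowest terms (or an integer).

Let Xᵢ = 1 if person i gets their own jersey. For each i, P(Xᵢ=1) = 1/9.
By linearity of expectation, E[X₁+…+X_6] = 6·(1/9) = 2/3.

2/3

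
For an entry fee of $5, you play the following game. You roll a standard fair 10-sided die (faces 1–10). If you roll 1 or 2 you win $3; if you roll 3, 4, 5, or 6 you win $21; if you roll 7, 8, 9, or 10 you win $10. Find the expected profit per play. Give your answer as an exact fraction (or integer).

$8

E[payout] = (1/5)·3 + (2/5)·10 + (2/5)·21 = 13
Expected profit = 13 − 5 = 8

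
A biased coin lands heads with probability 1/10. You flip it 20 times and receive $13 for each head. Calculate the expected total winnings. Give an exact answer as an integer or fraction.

E[#heads] = 20·1/10 = 2 (linearity over flips).
E[winnings] = 13·2 = 26.

$26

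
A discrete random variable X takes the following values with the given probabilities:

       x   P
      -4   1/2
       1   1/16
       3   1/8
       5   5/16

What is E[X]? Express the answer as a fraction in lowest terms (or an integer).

0

E[X] = (1/2)·(-4) + (1/16)·1 + (1/8)·3 + (5/16)·5
     = 0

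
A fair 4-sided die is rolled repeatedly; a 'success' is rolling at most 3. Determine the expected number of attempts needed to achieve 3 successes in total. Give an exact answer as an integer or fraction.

4

By linearity (sum of 3 independent geometric waits), E[trials] = 3/p = 3/(3/4) = 4.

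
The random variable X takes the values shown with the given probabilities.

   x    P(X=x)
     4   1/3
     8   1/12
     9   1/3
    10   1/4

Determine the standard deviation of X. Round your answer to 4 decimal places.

2.5331

E[X] = 15/2, E[X²] = 188/3
Var(X) = E[X²] − (E[X])² = 188/3 − 225/4 = 77/12
SD(X) = √(77/12) ≈ 2.5331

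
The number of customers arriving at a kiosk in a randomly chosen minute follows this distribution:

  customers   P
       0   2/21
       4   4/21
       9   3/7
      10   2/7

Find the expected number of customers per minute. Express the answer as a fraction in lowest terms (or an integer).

157/21

E[X] = (2/21)·0 + (4/21)·4 + (3/7)·9 + (2/7)·10
     = 157/21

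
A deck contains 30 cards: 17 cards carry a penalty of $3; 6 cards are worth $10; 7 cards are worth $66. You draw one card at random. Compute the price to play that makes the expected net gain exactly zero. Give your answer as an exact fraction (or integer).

157/10 dollars

E[payout] = (17/30)·(-3) + (6/30)·10 + (7/30)·66 = 157/10
Fair fee = E[payout] = 157/10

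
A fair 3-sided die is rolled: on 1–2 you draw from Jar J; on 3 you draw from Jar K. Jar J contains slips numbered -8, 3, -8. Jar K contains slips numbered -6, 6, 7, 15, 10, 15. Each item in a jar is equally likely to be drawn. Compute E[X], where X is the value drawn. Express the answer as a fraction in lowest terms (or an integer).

-5/18

E[X | Jar J] = (-8 + 3 − 8)/3 = -13/3
E[X | Jar K] = (-6 + 6 + 7 + 15 + 10 + 15)/6 = 47/6
E[X] = (2/3)·(-13/3) + (1/3)·47/6 = -5/18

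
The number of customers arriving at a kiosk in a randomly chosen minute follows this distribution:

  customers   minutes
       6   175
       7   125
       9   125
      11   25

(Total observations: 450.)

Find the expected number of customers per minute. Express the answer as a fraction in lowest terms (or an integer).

Total = 450, so P(customers=6) = 175/450, etc.
E[X] = (7/18)·6 + (5/18)·7 + (5/18)·9 + (1/18)·11
     = 133/18

133/18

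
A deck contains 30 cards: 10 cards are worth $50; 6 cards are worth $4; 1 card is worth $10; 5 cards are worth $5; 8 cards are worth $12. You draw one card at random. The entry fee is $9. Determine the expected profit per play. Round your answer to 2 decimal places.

E[payout] = (10/30)·50 + (6/30)·4 + (1/30)·10 + (5/30)·5 + (8/30)·12 = 131/6
Expected profit = 131/6 − 9 = 77/6 ≈ $12.83

$12.83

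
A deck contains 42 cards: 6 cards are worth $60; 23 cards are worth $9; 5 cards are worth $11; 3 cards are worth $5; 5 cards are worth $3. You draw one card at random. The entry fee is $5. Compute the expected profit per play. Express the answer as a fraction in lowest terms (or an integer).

221/21 dollars

E[payout] = (6/42)·60 + (23/42)·9 + (5/42)·11 + (3/42)·5 + (5/42)·3 = 326/21
Expected profit = 326/21 − 5 = 221/21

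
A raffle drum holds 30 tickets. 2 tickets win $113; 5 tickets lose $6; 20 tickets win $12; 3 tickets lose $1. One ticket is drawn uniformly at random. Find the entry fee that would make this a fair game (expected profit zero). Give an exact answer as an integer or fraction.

433/30 dollars

E[payout] = (2/30)·113 + (5/30)·(-6) + (20/30)·12 + (3/30)·(-1) = 433/30
Fair fee = E[payout] = 433/30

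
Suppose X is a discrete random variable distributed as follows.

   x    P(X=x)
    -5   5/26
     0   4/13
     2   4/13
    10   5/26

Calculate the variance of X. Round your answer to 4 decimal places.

22.7825

E[X] = (5/26)·(-5) + (4/13)·0 + (4/13)·2 + (5/26)·10 = 41/26
E[X²] = (5/26)·25 + (4/13)·0 + (4/13)·4 + (5/26)·100 = 657/26
Var(X) = 657/26 − (41/26)² = 15401/676 ≈ 22.7825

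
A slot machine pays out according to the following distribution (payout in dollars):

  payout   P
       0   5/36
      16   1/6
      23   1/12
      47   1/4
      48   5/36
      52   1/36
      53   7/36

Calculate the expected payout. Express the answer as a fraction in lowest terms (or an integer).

139/4 dollars

E[X] = (5/36)·0 + (1/6)·16 + (1/12)·23 + (1/4)·47 + (5/36)·48 + (1/36)·52 + (7/36)·53
     = 139/4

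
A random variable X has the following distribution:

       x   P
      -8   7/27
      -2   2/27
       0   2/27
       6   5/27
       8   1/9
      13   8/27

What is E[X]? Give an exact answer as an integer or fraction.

98/27

E[X] = (7/27)·(-8) + (2/27)·(-2) + (2/27)·0 + (5/27)·6 + (1/9)·8 + (8/27)·13
     = 98/27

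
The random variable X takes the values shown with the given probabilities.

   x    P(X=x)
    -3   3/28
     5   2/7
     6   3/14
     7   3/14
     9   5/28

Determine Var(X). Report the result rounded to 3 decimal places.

E[X] = (3/28)·(-3) + (2/7)·5 + (3/14)·6 + (3/14)·7 + (5/28)·9 = 11/2
E[X²] = (3/28)·9 + (2/7)·25 + (3/14)·36 + (3/14)·49 + (5/28)·81 = 571/14
Var(X) = 571/14 − (11/2)² = 295/28 ≈ 10.536

10.536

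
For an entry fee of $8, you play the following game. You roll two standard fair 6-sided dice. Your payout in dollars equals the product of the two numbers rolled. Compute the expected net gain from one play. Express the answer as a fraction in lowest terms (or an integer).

17/4 dollars

Distribution of the product of the two numbers rolled: 1 w.p. 1/36, 2 w.p. 1/18, 3 w.p. 1/18, 4 w.p. 1/12, 5 w.p. 1/18, 6 w.p. 1/9, …
E[payout] = (1/36)·1 + (1/18)·2 + (1/18)·3 + (1/12)·4 + (1/18)·5 + (1/9)·6 + (1/18)·8 + (1/36)·9 + (1/18)·10 + (1/9)·12 + (1/18)·15 + (1/36)·16 + (1/18)·18 + (1/18)·20 + (1/18)·24 + (1/36)·25 + (1/18)·30 + (1/36)·36 = 49/4
Expected profit = 49/4 − 8 = 17/4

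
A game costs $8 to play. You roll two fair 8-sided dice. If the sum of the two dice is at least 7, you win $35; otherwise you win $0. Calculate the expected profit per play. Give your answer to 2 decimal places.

$18.80

E[payout] = (15/64)·0 + (49/64)·35 = 1715/64
Expected profit = 1715/64 − 8 = 1203/64 ≈ $18.80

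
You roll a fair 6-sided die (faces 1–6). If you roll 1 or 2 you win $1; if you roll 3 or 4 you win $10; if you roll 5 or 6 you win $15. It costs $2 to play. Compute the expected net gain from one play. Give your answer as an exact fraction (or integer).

E[payout] = (1/3)·1 + (1/3)·10 + (1/3)·15 = 26/3
Expected profit = 26/3 − 2 = 20/3

20/3 dollars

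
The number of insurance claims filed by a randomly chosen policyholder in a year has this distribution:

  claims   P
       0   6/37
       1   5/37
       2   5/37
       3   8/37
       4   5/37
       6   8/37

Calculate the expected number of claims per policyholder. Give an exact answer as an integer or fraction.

E[X] = (6/37)·0 + (5/37)·1 + (5/37)·2 + (8/37)·3 + (5/37)·4 + (8/37)·6
     = 107/37

107/37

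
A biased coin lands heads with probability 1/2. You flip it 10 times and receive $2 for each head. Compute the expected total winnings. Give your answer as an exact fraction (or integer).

E[#heads] = 10·1/2 = 5 (linearity over flips).
E[winnings] = 2·5 = 10.

$10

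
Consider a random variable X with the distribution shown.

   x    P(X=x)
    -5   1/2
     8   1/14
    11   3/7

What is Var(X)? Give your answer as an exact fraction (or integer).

E[X] = (1/2)·(-5) + (1/14)·8 + (3/7)·11 = 39/14
E[X²] = (1/2)·25 + (1/14)·64 + (3/7)·121 = 965/14
Var(X) = 965/14 − (39/14)² = 11989/196

11989/196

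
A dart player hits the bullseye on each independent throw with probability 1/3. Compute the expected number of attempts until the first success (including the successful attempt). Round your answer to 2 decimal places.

For a geometric distribution, E[trials] = 1/p = 1/(1/3) = 3.
≈ 3.00

3.00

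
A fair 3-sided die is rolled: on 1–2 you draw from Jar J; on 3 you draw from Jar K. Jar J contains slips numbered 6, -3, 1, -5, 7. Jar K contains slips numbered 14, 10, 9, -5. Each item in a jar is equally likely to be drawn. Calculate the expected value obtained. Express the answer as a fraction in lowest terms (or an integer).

47/15

E[X | Jar J] = (6 − 3 + 1 − 5 + 7)/5 = 6/5
E[X | Jar K] = (14 + 10 + 9 − 5)/4 = 7
E[X] = (2/3)·6/5 + (1/3)·7 = 47/15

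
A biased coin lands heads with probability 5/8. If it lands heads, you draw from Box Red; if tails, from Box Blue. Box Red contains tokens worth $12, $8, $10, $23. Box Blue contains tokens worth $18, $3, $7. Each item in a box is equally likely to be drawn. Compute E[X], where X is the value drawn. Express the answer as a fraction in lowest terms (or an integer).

E[X | Box Red] = (12 + 8 + 10 + 23)/4 = 53/4
E[X | Box Blue] = (18 + 3 + 7)/3 = 28/3
E[X] = (5/8)·53/4 + (3/8)·28/3 = 377/32

377/32 dollars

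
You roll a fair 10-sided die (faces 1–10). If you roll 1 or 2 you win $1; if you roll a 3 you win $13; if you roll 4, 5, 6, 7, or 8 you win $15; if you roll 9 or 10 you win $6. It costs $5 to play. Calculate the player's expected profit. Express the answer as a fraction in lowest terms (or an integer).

E[payout] = (1/5)·1 + (1/5)·6 + (1/10)·13 + (1/2)·15 = 51/5
Expected profit = 51/5 − 5 = 26/5

26/5 dollars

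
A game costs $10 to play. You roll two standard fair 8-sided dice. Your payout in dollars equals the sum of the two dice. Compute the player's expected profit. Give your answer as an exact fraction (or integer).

-$1

Distribution of the sum of the two dice: 2 w.p. 1/64, 3 w.p. 1/32, 4 w.p. 3/64, 5 w.p. 1/16, 6 w.p. 5/64, 7 w.p. 3/32, …
E[payout] = (1/64)·2 + (1/32)·3 + (3/64)·4 + (1/16)·5 + (5/64)·6 + (3/32)·7 + (7/64)·8 + (1/8)·9 + (7/64)·10 + (3/32)·11 + (5/64)·12 + (1/16)·13 + (3/64)·14 + (1/32)·15 + (1/64)·16 = 9
Expected profit = 9 − 10 = -1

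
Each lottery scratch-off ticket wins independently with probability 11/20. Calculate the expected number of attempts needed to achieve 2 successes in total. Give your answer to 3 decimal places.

By linearity (sum of 2 independent geometric waits), E[trials] = 2/p = 2/(11/20) = 40/11.
≈ 3.636

3.636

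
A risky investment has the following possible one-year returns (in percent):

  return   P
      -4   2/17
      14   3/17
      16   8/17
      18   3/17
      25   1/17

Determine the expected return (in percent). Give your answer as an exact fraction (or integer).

241/17

E[X] = (2/17)·(-4) + (3/17)·14 + (8/17)·16 + (3/17)·18 + (1/17)·25
     = 241/17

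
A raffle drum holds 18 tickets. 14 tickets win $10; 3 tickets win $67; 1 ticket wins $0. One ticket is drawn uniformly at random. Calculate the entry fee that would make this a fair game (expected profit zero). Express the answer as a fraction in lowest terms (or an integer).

E[payout] = (14/18)·10 + (3/18)·67 + (1/18)·0 = 341/18
Fair fee = E[payout] = 341/18

341/18 dollars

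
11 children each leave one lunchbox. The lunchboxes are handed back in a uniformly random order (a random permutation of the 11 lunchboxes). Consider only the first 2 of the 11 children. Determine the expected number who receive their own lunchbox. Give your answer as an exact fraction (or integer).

Let Xᵢ = 1 if person i gets their own lunchbox. For each i, P(Xᵢ=1) = 1/11.
By linearity of expectation, E[X₁+…+X_2] = 2·(1/11) = 2/11.

2/11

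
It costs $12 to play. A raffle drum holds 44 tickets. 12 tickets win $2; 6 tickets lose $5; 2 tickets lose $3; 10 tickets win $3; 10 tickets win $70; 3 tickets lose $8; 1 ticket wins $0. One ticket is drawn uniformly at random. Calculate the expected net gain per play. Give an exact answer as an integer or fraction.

83/22 dollars

E[payout] = (12/44)·2 + (6/44)·(-5) + (2/44)·(-3) + (10/44)·3 + (10/44)·70 + (3/44)·(-8) + (1/44)·0 = 347/22
Expected profit = 347/22 − 12 = 83/22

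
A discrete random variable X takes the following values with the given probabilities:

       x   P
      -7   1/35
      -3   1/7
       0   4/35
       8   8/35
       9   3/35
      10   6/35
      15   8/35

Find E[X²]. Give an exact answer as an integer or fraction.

3249/35

E[X²] = (1/35)·49 + (1/7)·9 + (4/35)·0 + (8/35)·64 + (3/35)·81 + (6/35)·100 + (8/35)·225
     = 3249/35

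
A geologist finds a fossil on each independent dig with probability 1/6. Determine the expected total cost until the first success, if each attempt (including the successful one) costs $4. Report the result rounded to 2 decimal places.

$24.00

E[#attempts] = 1/p = 6; E[cost] = 4·6 = 24.
≈ 24.00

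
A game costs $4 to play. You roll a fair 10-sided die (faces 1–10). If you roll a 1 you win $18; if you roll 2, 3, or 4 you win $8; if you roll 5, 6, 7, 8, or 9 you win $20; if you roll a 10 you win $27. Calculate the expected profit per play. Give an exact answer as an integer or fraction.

129/10 dollars

E[payout] = (3/10)·8 + (1/10)·18 + (1/2)·20 + (1/10)·27 = 169/10
Expected profit = 169/10 − 4 = 129/10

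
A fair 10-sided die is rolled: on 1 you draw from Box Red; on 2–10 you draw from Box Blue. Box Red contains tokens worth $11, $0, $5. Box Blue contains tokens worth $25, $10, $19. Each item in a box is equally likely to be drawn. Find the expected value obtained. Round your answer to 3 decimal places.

$16.733

E[X | Box Red] = (11 + 0 + 5)/3 = 16/3
E[X | Box Blue] = (25 + 10 + 19)/3 = 18
E[X] = (1/10)·16/3 + (9/10)·18 = 251/15 ≈ 16.733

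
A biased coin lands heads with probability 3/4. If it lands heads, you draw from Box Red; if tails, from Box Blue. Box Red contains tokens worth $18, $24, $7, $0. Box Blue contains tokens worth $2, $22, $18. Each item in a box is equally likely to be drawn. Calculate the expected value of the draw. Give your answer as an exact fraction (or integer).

E[X | Box Red] = (18 + 24 + 7 + 0)/4 = 49/4
E[X | Box Blue] = (2 + 22 + 18)/3 = 14
E[X] = (3/4)·49/4 + (1/4)·14 = 203/16

203/16 dollars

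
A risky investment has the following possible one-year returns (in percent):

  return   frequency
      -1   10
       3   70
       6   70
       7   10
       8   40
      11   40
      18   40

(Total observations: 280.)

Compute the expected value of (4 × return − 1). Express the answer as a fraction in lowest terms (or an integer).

Total = 280, so P(return=-1) = 10/280, etc.
E[4x-1] = (1/28)·(-5) + (1/4)·11 + (1/4)·23 + (1/28)·27 + (1/7)·31 + (1/7)·43 + (1/7)·71
     = 30

30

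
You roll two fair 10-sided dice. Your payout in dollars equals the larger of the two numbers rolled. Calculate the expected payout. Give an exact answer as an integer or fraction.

Distribution of the larger of the two numbers rolled: 1 w.p. 1/100, 2 w.p. 3/100, 3 w.p. 1/20, 4 w.p. 7/100, 5 w.p. 9/100, 6 w.p. 11/100, …
E[payout] = (1/100)·1 + (3/100)·2 + (1/20)·3 + (7/100)·4 + (9/100)·5 + (11/100)·6 + (13/100)·7 + (3/20)·8 + (17/100)·9 + (19/100)·10 = 143/20

143/20 dollars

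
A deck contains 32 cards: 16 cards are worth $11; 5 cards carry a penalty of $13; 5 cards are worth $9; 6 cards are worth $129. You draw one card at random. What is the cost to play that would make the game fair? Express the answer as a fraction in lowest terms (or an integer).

E[payout] = (16/32)·11 + (5/32)·(-13) + (5/32)·9 + (6/32)·129 = 465/16
Fair fee = E[payout] = 465/16

465/16 dollars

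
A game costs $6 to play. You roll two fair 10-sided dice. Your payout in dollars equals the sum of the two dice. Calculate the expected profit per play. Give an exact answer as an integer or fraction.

$5

Distribution of the sum of the two dice: 2 w.p. 1/100, 3 w.p. 1/50, 4 w.p. 3/100, 5 w.p. 1/25, 6 w.p. 1/20, 7 w.p. 3/50, …
E[payout] = (1/100)·2 + (1/50)·3 + (3/100)·4 + (1/25)·5 + (1/20)·6 + (3/50)·7 + (7/100)·8 + (2/25)·9 + (9/100)·10 + (1/10)·11 + (9/100)·12 + (2/25)·13 + (7/100)·14 + (3/50)·15 + (1/20)·16 + (1/25)·17 + (3/100)·18 + (1/50)·19 + (1/100)·20 = 11
Expected profit = 11 − 6 = 5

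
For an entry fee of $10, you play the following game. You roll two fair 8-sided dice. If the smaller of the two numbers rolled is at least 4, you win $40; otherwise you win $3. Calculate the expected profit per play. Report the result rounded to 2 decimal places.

$7.45

E[payout] = (39/64)·3 + (25/64)·40 = 1117/64
Expected profit = 1117/64 − 10 = 477/64 ≈ $7.45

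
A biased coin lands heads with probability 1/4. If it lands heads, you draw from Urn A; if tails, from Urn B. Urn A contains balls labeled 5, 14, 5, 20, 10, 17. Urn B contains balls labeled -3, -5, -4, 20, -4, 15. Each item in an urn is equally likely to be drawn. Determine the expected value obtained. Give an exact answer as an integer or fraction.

E[X | Urn A] = (5 + 14 + 5 + 20 + 10 + 17)/6 = 71/6
E[X | Urn B] = (-3 − 5 − 4 + 20 − 4 + 15)/6 = 19/6
E[X] = (1/4)·71/6 + (3/4)·19/6 = 16/3

16/3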